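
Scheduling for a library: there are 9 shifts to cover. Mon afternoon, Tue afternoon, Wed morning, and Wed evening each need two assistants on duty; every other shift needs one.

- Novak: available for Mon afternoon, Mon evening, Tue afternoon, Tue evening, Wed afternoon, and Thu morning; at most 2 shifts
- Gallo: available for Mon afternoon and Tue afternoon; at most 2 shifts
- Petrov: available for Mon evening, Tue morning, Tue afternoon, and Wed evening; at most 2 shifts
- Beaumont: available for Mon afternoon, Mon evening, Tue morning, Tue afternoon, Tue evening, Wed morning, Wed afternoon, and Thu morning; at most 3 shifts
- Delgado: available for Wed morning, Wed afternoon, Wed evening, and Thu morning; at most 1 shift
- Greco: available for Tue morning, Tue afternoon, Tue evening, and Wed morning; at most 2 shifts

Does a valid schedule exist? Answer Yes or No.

Total capacity is 2+2+2+3+1+2 = 12 but 13 worker-slots are needed — infeasible.

No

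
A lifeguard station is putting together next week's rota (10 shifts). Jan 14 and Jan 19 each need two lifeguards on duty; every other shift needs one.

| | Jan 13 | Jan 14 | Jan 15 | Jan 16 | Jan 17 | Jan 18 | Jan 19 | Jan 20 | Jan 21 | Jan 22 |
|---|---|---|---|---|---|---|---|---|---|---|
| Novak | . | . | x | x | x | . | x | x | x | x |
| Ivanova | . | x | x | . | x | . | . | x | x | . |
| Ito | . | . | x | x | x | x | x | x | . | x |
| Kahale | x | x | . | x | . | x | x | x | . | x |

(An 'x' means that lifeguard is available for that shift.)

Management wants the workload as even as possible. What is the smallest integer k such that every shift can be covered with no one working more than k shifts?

3

With 4 lifeguards and 12 worker-slots to fill, someone must work at least ⌈12/4⌉ = 3 shifts, so k ≥ 3.
k = 3 works: Jan 13→Kahale, Jan 14→Ivanova+Kahale, Jan 15→Novak, Jan 16→Novak, Jan 17→Ivanova, Jan 18→Ito, Jan 19→Ito+Kahale, Jan 20→Ivanova, Jan 21→Novak, Jan 22→Ito.
Loads: Novak 3, Ivanova 3, Ito 3, Kahale 3 — all ≤ 3.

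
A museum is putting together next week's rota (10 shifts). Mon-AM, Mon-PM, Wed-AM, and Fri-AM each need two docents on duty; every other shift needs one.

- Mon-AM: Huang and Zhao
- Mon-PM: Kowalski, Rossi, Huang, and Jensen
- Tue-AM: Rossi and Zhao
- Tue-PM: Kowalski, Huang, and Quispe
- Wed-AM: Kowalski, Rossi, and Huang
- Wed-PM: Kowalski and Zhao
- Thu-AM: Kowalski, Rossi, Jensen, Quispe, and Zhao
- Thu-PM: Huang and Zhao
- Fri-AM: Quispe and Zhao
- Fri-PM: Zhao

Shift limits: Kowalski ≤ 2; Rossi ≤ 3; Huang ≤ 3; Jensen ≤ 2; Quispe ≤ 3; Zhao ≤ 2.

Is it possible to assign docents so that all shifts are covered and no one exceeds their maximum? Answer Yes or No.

No

Total capacity is 15 and 14 slots are needed, so capacity alone doesn't rule it out.
Shifts {Mon-AM, Fri-AM, Fri-PM} need 5 worker-slots in total, but the docents available for any of those shifts (Huang, Quispe, and Zhao) can supply at most 4 among them. So no valid schedule exists.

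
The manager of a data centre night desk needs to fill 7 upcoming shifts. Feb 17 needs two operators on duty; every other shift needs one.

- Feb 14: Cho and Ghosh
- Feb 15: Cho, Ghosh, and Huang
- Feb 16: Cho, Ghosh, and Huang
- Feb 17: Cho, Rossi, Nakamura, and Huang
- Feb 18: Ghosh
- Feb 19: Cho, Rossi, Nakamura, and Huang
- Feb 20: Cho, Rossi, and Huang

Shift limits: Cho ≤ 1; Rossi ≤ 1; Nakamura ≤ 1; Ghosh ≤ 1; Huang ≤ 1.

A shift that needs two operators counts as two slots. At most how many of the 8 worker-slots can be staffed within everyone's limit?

Total capacity across all operators is 1+1+1+1+1 = 5, and 8 slots are needed, so at most 5 can be filled.
An assignment achieving 5: Feb 14→Cho, Feb 15→Huang, Feb 17→Nakamura, Feb 18→Ghosh, Feb 20→Rossi.
Loads: Cho 1/1, Rossi 1/1, Nakamura 1/1, Ghosh 1/1, Huang 1/1.

5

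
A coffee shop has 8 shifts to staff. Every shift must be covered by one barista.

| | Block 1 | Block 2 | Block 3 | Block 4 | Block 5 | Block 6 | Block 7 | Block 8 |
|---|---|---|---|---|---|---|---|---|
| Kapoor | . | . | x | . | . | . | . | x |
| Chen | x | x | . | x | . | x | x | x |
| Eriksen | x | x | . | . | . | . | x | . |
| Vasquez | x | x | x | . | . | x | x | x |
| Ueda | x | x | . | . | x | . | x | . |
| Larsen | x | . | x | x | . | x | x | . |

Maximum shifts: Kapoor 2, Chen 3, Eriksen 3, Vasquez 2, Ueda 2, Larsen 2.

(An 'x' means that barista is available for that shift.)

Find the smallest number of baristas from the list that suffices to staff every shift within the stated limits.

8 slots to fill and no one can take more than 3, so at least ⌈8/3⌉ = 3 baristas are needed.
No set of 3 baristas can cover every shift (each such set leaves at least one shift with no one available or exceeds a cap).
Kapoor, Chen, Eriksen, and Ueda alone can cover everything: Block 1→Chen, Block 2→Eriksen, Block 3→Kapoor, Block 4→Chen, Block 5→Ueda, Block 6→Chen, Block 7→Eriksen, Block 8→Kapoor.

4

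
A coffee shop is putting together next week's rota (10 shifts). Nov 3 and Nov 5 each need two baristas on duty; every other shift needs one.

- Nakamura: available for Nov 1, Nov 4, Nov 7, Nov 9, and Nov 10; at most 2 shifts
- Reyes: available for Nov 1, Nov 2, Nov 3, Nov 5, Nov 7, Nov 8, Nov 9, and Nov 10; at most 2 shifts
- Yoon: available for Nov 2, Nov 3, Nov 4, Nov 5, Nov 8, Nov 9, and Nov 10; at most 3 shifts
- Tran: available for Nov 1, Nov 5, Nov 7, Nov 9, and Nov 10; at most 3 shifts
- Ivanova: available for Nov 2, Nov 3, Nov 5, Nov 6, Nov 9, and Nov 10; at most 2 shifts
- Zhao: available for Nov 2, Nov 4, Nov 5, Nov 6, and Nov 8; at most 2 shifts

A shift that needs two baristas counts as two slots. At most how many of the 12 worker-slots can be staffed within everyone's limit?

12

Total capacity across all baristas is 2+2+3+3+2+2 = 14, and 12 slots are needed, so at most 12 can be filled.
An assignment achieving 12: Nov 1→Nakamura, Nov 2→Yoon, Nov 3→Reyes+Yoon, Nov 4→Nakamura, Nov 5→Tran+Ivanova, Nov 6→Ivanova, Nov 7→Reyes, Nov 8→Yoon, Nov 9→Tran, Nov 10→Tran.
Loads: Nakamura 2/2, Reyes 2/2, Yoon 3/3, Tran 3/3, Ivanova 2/2, Zhao 0/2.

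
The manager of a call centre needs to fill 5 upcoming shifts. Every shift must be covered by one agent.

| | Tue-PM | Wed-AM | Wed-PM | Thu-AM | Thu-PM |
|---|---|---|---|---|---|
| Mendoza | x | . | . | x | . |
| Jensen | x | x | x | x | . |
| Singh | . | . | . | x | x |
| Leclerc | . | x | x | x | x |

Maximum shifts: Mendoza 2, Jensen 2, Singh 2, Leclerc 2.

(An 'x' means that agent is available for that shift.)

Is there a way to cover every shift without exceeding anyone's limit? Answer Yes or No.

Yes

One valid schedule: Tue-PM→Mendoza, Wed-AM→Jensen, Wed-PM→Jensen, Thu-AM→Mendoza, Thu-PM→Singh.
Loads: Mendoza 2/2, Jensen 2/2, Singh 1/2, Leclerc 0/2 — all within limits.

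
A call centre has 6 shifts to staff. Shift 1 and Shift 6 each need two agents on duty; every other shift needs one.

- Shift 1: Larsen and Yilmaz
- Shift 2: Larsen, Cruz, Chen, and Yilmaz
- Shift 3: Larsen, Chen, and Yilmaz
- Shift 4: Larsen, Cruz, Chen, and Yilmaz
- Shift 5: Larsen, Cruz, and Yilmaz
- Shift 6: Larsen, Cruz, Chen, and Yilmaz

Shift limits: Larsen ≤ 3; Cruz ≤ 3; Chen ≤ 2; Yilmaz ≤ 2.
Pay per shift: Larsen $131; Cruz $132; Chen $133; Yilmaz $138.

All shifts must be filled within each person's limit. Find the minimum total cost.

$1060

Shift 1 can only be covered by Larsen and Yilmaz, so that assignment is forced.
Picking the cheapest available agent for each shift independently would cost $1056, but that ignores the shift limits.
An optimal schedule: Shift 1→Larsen+Yilmaz, Shift 2→Cruz, Shift 3→Larsen, Shift 4→Cruz, Shift 5→Larsen, Shift 6→Cruz+Chen.
Total: 131 + 138 + 132 + 131 + 132 + 131 + 132 + 133 = $1060.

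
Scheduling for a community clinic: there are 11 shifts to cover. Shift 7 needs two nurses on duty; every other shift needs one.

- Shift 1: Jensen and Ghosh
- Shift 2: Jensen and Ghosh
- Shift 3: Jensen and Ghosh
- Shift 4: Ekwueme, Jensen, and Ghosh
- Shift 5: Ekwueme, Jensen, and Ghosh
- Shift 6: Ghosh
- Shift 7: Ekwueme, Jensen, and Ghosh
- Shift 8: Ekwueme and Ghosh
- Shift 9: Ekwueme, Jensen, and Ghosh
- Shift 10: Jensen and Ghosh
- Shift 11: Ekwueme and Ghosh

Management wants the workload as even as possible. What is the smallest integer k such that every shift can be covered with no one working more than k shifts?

With 3 nurses and 12 worker-slots to fill, someone must work at least ⌈12/3⌉ = 4 shifts, so k ≥ 4.
k = 4 works: Shift 1→Jensen, Shift 2→Jensen, Shift 3→Jensen, Shift 4→Ekwueme, Shift 5→Ghosh, Shift 6→Ghosh, Shift 7→Ekwueme+Ghosh, Shift 8→Ekwueme, Shift 9→Ghosh, Shift 10→Jensen, Shift 11→Ekwueme.
Loads: Ekwueme 4, Jensen 4, Ghosh 4 — all ≤ 4.

4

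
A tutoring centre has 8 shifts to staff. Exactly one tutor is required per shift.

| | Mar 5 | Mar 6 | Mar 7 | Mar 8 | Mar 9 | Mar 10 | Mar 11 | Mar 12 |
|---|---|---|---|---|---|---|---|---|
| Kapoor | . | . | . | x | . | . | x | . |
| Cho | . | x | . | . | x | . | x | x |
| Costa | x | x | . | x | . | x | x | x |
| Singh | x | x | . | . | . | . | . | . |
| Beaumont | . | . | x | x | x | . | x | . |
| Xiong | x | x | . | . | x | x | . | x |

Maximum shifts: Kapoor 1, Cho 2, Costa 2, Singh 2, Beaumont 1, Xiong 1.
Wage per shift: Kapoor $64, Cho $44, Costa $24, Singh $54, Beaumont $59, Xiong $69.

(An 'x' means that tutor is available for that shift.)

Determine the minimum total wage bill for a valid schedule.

Mar 7 can only be covered by Beaumont, so that assignment is forced.
Picking the cheapest available tutor for each shift independently would cost $247, but that ignores the shift limits.
An optimal schedule: Mar 5→Singh, Mar 6→Singh, Mar 7→Beaumont, Mar 8→Costa, Mar 9→Cho, Mar 10→Costa, Mar 11→Kapoor, Mar 12→Cho.
Total: 54 + 54 + 59 + 24 + 44 + 24 + 64 + 44 = $367.

$367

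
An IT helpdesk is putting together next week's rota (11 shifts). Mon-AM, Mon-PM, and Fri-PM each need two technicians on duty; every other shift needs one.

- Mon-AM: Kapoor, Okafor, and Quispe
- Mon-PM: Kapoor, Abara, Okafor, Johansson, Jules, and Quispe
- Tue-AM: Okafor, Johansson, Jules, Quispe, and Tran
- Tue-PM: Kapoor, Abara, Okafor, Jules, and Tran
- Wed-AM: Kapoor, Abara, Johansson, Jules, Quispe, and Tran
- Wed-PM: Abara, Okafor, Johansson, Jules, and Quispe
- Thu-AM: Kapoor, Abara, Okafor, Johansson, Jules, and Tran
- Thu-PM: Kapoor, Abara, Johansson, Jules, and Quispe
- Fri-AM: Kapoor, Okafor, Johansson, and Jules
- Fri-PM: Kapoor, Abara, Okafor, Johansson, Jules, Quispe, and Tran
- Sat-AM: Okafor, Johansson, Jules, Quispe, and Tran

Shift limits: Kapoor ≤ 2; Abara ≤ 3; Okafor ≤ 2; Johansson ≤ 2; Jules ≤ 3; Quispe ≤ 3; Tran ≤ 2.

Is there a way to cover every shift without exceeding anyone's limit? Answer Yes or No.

Yes

One valid schedule: Mon-AM→Kapoor+Okafor, Mon-PM→Jules+Quispe, Tue-AM→Okafor, Tue-PM→Abara, Wed-AM→Johansson, Wed-PM→Abara, Thu-AM→Jules, Thu-PM→Abara, Fri-AM→Kapoor, Fri-PM→Jules+Quispe, Sat-AM→Johansson.
Loads: Kapoor 2/2, Abara 3/3, Okafor 2/2, Johansson 2/2, Jules 3/3, Quispe 2/3, Tran 0/2 — all within limits.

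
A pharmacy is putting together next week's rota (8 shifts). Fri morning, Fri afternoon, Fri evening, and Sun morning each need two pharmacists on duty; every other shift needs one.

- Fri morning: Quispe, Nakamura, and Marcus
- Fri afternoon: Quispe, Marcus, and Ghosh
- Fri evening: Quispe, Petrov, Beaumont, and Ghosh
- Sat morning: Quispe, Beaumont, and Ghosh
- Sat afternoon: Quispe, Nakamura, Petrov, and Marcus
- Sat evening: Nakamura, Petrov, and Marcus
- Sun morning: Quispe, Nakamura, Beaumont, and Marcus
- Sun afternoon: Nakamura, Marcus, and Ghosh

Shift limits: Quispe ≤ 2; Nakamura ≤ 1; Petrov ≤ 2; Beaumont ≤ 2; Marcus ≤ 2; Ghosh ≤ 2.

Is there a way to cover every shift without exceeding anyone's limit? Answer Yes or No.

No

Total capacity is 2+1+2+2+2+2 = 11 but 12 worker-slots are needed — infeasible.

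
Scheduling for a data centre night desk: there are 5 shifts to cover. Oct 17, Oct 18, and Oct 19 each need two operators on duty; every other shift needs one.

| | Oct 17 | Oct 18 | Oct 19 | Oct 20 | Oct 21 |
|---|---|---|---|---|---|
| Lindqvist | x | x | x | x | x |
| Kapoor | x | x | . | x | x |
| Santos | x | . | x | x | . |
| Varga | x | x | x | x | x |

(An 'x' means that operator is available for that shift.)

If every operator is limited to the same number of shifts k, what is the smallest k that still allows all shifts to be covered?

2

With 4 operators and 8 worker-slots to fill, someone must work at least ⌈8/4⌉ = 2 shifts, so k ≥ 2.
k = 2 works: Oct 17→Santos+Varga, Oct 18→Lindqvist+Kapoor, Oct 19→Lindqvist+Santos, Oct 20→Varga, Oct 21→Kapoor.
Loads: Lindqvist 2, Kapoor 2, Santos 2, Varga 2 — all ≤ 2.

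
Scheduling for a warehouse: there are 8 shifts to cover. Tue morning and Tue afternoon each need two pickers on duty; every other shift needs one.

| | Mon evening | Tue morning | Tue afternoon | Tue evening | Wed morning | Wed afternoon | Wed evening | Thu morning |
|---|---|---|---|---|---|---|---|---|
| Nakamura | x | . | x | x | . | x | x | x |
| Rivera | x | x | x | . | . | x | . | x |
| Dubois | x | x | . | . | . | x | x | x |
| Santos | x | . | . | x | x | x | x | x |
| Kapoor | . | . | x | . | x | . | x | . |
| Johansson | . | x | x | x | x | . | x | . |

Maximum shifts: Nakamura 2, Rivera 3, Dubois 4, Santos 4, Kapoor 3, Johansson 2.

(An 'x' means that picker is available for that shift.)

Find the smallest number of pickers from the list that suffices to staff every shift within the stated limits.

4

10 slots to fill and no one can take more than 4, so at least ⌈10/4⌉ = 3 pickers are needed.
No set of 3 pickers can cover every shift (each such set leaves at least one shift with no one available or exceeds a cap).
Nakamura, Rivera, Dubois, and Santos alone can cover everything: Mon evening→Rivera, Tue morning→Rivera+Dubois, Tue afternoon→Nakamura+Rivera, Tue evening→Nakamura, Wed morning→Santos, Wed afternoon→Dubois, Wed evening→Dubois, Thu morning→Dubois.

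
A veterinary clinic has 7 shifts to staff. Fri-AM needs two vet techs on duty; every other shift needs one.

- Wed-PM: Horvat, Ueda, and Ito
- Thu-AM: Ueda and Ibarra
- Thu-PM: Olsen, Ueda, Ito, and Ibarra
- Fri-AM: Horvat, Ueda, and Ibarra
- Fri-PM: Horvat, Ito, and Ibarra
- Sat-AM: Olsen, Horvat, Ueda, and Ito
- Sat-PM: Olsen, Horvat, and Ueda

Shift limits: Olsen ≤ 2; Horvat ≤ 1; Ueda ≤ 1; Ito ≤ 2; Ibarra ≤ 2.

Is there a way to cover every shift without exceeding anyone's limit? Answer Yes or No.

One valid schedule: Wed-PM→Ito, Thu-AM→Ueda, Thu-PM→Ibarra, Fri-AM→Horvat+Ibarra, Fri-PM→Ito, Sat-AM→Olsen, Sat-PM→Olsen.
Loads: Olsen 2/2, Horvat 1/1, Ueda 1/1, Ito 2/2, Ibarra 2/2 — all within limits.

Yes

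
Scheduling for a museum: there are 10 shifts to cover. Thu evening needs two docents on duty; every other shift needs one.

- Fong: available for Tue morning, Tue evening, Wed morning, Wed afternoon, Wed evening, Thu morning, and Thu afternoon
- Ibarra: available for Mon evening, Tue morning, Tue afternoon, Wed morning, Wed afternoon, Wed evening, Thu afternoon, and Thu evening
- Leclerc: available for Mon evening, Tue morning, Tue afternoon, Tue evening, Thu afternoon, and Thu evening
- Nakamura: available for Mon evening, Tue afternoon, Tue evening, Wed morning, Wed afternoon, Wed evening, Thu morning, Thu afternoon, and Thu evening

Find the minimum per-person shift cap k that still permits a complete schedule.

3

With 4 docents and 11 worker-slots to fill, someone must work at least ⌈11/4⌉ = 3 shifts, so k ≥ 3.
k = 3 works: Mon evening→Ibarra, Tue morning→Fong, Tue afternoon→Ibarra, Tue evening→Fong, Wed morning→Ibarra, Wed afternoon→Nakamura, Wed evening→Nakamura, Thu morning→Fong, Thu afternoon→Leclerc, Thu evening→Leclerc+Nakamura.
Loads: Fong 3, Ibarra 3, Leclerc 2, Nakamura 3 — all ≤ 3.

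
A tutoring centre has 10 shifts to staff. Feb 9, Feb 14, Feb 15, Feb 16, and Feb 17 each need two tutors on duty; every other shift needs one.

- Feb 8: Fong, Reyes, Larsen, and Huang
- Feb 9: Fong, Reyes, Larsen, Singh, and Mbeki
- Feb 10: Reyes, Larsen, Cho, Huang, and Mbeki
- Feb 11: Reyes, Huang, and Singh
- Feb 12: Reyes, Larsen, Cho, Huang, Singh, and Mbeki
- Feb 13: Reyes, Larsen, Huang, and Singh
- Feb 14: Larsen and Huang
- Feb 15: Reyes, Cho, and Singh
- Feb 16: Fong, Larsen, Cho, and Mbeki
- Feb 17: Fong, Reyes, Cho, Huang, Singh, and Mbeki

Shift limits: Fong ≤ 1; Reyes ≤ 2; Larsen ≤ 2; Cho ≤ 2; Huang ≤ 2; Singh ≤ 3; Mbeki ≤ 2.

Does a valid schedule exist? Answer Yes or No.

Total capacity is 1+2+2+2+2+3+2 = 14 but 15 worker-slots are needed — infeasible.

No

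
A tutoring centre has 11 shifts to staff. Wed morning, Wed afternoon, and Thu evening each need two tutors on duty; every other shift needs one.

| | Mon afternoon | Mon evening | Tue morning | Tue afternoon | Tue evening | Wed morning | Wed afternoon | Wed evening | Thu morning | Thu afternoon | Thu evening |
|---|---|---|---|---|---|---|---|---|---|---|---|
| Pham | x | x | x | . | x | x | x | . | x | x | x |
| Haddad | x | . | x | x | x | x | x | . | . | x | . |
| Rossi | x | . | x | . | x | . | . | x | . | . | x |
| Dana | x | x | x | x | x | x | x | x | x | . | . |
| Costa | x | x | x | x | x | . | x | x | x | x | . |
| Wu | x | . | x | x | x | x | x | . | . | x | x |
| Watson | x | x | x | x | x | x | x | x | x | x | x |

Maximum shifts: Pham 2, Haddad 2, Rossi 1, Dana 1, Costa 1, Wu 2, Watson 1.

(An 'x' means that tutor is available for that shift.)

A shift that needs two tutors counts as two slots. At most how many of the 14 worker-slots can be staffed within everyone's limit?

10

Total capacity across all tutors is 2+2+1+1+1+2+1 = 10, and 14 slots are needed, so at most 10 can be filled.
An assignment achieving 10: Mon evening→Pham, Tue afternoon→Haddad, Wed morning→Haddad+Dana, Wed afternoon→Wu, Wed evening→Rossi, Thu morning→Pham, Thu afternoon→Costa, Thu evening→Wu+Watson.
Loads: Pham 2/2, Haddad 2/2, Rossi 1/1, Dana 1/1, Costa 1/1, Wu 2/2, Watson 1/1.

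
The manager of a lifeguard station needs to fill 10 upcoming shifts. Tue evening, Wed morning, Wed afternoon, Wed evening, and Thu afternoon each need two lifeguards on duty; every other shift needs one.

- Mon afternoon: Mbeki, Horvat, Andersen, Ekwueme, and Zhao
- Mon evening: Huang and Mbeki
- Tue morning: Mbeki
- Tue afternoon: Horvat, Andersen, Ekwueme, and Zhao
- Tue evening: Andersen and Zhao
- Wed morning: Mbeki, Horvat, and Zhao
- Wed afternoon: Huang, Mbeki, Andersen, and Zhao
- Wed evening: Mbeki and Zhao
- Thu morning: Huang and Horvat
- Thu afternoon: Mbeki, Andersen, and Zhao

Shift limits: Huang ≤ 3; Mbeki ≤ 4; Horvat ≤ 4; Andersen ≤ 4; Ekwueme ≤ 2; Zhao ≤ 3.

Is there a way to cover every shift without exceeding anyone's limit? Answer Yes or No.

Yes

Tue morning can only be covered by Mbeki, so that assignment is forced.
Tue evening can only be covered by Andersen and Zhao, so that assignment is forced.
Wed evening can only be covered by Mbeki and Zhao, so that assignment is forced.
One valid schedule: Mon afternoon→Horvat, Mon evening→Huang, Tue morning→Mbeki, Tue afternoon→Horvat, Tue evening→Andersen+Zhao, Wed morning→Mbeki+Horvat, Wed afternoon→Huang+Andersen, Wed evening→Mbeki+Zhao, Thu morning→Huang, Thu afternoon→Mbeki+Andersen.
Loads: Huang 3/3, Mbeki 4/4, Horvat 3/4, Andersen 3/4, Ekwueme 0/2, Zhao 2/3 — all within limits.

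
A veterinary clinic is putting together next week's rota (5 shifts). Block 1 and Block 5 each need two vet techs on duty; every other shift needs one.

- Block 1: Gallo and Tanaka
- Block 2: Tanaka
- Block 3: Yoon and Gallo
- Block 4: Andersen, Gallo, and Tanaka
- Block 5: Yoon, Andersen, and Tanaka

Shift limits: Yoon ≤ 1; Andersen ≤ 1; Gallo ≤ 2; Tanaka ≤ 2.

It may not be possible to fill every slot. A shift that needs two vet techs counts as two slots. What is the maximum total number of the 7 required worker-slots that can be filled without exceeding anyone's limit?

Total capacity across all vet techs is 1+1+2+2 = 6, and 7 slots are needed, so at most 6 can be filled.
An assignment achieving 6: Block 1→Gallo+Tanaka, Block 2→Tanaka, Block 3→Yoon, Block 4→Gallo, Block 5→Andersen.
Loads: Yoon 1/1, Andersen 1/1, Gallo 2/2, Tanaka 2/2.

6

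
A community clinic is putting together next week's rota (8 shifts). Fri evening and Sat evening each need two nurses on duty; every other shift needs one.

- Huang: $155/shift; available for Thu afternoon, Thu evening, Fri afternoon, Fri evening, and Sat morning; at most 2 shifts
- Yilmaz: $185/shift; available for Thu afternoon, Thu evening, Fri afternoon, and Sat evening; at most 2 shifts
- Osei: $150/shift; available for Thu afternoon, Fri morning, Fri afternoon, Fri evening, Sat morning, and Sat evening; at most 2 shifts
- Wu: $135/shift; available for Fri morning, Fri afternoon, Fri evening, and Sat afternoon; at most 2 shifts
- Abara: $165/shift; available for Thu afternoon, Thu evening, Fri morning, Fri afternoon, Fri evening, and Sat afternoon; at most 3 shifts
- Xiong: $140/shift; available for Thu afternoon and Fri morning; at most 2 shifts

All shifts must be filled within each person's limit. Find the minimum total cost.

Sat evening can only be covered by Yilmaz and Osei, so that assignment is forced.
Picking the cheapest available nurse for each shift independently would cost $1470, but that ignores the shift limits.
An optimal schedule: Thu afternoon→Xiong, Thu evening→Huang, Fri morning→Xiong, Fri afternoon→Wu, Fri evening→Huang+Abara, Sat morning→Osei, Sat afternoon→Wu, Sat evening→Osei+Yilmaz.
Total: 140 + 155 + 140 + 135 + 155 + 165 + 150 + 135 + 150 + 185 = $1510.

$1510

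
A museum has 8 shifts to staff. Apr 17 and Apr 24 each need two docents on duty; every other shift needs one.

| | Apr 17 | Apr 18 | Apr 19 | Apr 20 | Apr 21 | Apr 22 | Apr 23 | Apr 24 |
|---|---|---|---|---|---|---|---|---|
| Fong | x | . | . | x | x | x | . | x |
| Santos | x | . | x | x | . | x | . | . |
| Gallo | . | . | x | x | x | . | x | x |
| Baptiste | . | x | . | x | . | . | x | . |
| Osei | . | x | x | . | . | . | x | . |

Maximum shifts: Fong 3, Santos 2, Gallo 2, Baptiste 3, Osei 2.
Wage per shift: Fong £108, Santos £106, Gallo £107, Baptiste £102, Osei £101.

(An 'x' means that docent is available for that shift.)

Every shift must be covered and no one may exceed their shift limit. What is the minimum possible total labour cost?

£1048

Apr 17 can only be covered by Fong and Santos, so that assignment is forced.
Apr 24 can only be covered by Fong and Gallo, so that assignment is forced.
Picking the cheapest available docent for each shift independently would cost £1047, but that ignores the shift limits.
An optimal schedule: Apr 17→Santos+Fong, Apr 18→Osei, Apr 19→Osei, Apr 20→Baptiste, Apr 21→Gallo, Apr 22→Santos, Apr 23→Baptiste, Apr 24→Gallo+Fong.
Total: 106 + 108 + 101 + 101 + 102 + 107 + 106 + 102 + 107 + 108 = £1048.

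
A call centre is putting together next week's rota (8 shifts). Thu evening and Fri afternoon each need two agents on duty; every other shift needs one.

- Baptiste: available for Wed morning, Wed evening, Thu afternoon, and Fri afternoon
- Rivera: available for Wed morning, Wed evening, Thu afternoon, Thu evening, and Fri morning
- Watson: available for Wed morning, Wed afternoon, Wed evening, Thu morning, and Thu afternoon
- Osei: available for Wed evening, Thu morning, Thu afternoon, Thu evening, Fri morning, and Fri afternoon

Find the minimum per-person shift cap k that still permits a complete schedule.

3

With 4 agents and 10 worker-slots to fill, someone must work at least ⌈10/4⌉ = 3 shifts, so k ≥ 3.
k = 3 works: Wed morning→Baptiste, Wed afternoon→Watson, Wed evening→Baptiste, Thu morning→Watson, Thu afternoon→Rivera, Thu evening→Rivera+Osei, Fri morning→Rivera, Fri afternoon→Baptiste+Osei.
Loads: Baptiste 3, Rivera 3, Watson 2, Osei 2 — all ≤ 3.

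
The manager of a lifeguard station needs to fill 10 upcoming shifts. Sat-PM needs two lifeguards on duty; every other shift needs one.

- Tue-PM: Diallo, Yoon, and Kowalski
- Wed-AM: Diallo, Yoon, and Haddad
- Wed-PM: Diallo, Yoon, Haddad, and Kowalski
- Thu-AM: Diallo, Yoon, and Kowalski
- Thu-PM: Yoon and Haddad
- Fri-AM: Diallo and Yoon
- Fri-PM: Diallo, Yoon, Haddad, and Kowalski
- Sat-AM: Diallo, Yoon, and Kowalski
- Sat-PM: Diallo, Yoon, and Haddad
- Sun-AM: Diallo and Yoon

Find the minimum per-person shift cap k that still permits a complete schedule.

3

With 4 lifeguards and 11 worker-slots to fill, someone must work at least ⌈11/4⌉ = 3 shifts, so k ≥ 3.
k = 3 works: Tue-PM→Diallo, Wed-AM→Yoon, Wed-PM→Haddad, Thu-AM→Kowalski, Thu-PM→Yoon, Fri-AM→Diallo, Fri-PM→Haddad, Sat-AM→Kowalski, Sat-PM→Yoon+Haddad, Sun-AM→Diallo.
Loads: Diallo 3, Yoon 3, Haddad 3, Kowalski 2 — all ≤ 3.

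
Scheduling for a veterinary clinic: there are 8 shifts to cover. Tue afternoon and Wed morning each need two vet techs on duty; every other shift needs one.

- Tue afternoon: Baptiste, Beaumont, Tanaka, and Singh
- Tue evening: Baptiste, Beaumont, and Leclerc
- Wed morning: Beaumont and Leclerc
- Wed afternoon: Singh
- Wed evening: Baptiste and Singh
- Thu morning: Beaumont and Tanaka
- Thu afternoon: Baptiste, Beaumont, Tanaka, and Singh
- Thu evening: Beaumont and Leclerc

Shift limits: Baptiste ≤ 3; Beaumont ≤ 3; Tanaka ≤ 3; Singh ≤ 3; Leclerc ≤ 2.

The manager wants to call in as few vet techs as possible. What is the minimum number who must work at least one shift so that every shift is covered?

4

10 slots to fill and no one can take more than 3, so at least ⌈10/3⌉ = 4 vet techs are needed.
Baptiste, Beaumont, Singh, and Leclerc alone can cover everything: Tue afternoon→Baptiste+Singh, Tue evening→Baptiste, Wed morning→Beaumont+Leclerc, Wed afternoon→Singh, Wed evening→Baptiste, Thu morning→Beaumont, Thu afternoon→Singh, Thu evening→Beaumont.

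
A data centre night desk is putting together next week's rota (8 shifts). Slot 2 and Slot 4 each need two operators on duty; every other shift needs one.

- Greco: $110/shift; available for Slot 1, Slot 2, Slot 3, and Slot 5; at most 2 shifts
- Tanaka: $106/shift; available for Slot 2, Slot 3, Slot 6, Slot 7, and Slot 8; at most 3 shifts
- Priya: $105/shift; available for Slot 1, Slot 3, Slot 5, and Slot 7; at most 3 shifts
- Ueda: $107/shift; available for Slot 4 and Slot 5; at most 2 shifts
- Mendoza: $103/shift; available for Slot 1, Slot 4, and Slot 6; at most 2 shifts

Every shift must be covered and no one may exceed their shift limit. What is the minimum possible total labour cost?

$1056

Slot 2 can only be covered by Greco and Tanaka, so that assignment is forced.
Slot 4 can only be covered by Ueda and Mendoza, so that assignment is forced.
Slot 8 can only be covered by Tanaka, so that assignment is forced.
Picking the cheapest available operator for each shift independently would cost $1053, but that ignores the shift limits.
An optimal schedule: Slot 1→Priya, Slot 2→Tanaka+Greco, Slot 3→Tanaka, Slot 4→Mendoza+Ueda, Slot 5→Priya, Slot 6→Mendoza, Slot 7→Priya, Slot 8→Tanaka.
Total: 105 + 106 + 110 + 106 + 103 + 107 + 105 + 103 + 105 + 106 = $1056.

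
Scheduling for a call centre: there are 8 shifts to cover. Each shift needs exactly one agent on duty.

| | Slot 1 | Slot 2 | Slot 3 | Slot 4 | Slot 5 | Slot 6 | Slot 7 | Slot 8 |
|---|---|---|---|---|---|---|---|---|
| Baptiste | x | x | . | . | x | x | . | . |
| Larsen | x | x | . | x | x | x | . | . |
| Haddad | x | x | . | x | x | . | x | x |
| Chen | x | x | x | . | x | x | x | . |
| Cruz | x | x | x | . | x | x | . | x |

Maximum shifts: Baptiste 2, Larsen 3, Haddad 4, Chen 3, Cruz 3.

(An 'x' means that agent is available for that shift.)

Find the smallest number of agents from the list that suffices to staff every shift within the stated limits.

8 slots to fill and no one can take more than 4, so at least ⌈8/4⌉ = 2 agents are needed.
Any 2 agents together have capacity at most 4+3 = 7 < 8 slots, so 2 can never suffice.
Baptiste, Haddad, and Chen alone can cover everything: Slot 1→Baptiste, Slot 2→Haddad, Slot 3→Chen, Slot 4→Haddad, Slot 5→Chen, Slot 6→Baptiste, Slot 7→Haddad, Slot 8→Haddad.

3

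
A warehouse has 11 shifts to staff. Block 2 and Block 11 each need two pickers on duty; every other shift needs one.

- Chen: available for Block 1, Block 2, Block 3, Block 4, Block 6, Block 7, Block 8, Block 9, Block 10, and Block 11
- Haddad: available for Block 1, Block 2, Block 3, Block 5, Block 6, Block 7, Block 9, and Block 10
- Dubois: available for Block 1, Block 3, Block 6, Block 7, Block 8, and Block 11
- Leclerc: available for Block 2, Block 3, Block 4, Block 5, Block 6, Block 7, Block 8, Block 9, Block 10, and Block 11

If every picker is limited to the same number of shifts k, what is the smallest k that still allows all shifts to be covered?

4

With 4 pickers and 13 worker-slots to fill, someone must work at least ⌈13/4⌉ = 4 shifts, so k ≥ 4.
k = 4 works: Block 1→Chen, Block 2→Chen+Haddad, Block 3→Dubois, Block 4→Chen, Block 5→Haddad, Block 6→Dubois, Block 7→Dubois, Block 8→Chen, Block 9→Haddad, Block 10→Haddad, Block 11→Dubois+Leclerc.
Loads: Chen 4, Haddad 4, Dubois 4, Leclerc 1 — all ≤ 4.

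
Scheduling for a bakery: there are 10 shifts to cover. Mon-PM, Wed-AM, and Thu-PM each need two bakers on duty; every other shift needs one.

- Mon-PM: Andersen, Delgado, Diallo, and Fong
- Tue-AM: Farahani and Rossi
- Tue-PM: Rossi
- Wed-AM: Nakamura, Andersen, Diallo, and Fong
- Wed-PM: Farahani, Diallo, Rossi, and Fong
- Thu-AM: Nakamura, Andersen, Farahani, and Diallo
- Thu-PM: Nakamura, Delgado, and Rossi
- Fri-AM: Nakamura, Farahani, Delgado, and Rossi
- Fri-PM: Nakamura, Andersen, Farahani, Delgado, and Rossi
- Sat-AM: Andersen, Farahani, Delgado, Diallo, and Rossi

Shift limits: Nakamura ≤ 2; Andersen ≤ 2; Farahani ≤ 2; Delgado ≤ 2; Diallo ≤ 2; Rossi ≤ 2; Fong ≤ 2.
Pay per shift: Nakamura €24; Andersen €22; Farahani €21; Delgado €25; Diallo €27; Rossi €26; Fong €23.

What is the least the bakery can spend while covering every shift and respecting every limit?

Tue-PM can only be covered by Rossi, so that assignment is forced.
Picking the cheapest available baker for each shift independently would cost €291, but that ignores the shift limits.
An optimal schedule: Mon-PM→Fong+Delgado, Tue-AM→Farahani, Tue-PM→Rossi, Wed-AM→Fong+Diallo, Wed-PM→Farahani, Thu-AM→Andersen, Thu-PM→Nakamura+Delgado, Fri-AM→Nakamura, Fri-PM→Andersen, Sat-AM→Rossi.
Total: 23 + 25 + 21 + 26 + 23 + 27 + 21 + 22 + 24 + 25 + 24 + 22 + 26 = €309.

€309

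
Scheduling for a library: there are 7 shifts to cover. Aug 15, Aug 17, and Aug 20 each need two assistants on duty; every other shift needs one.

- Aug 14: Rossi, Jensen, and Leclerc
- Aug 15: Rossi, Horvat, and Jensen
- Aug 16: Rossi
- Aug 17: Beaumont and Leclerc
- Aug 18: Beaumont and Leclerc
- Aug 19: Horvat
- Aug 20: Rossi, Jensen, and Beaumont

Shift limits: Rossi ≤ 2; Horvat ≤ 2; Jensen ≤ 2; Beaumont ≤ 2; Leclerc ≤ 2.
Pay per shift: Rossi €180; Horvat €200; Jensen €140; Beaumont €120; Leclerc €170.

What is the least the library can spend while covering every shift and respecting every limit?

€1620

Aug 16 can only be covered by Rossi, so that assignment is forced.
Aug 17 can only be covered by Beaumont and Leclerc, so that assignment is forced.
Aug 19 can only be covered by Horvat, so that assignment is forced.
Picking the cheapest available assistant for each shift independently would cost €1510, but that ignores the shift limits.
An optimal schedule: Aug 14→Leclerc, Aug 15→Horvat+Jensen, Aug 16→Rossi, Aug 17→Beaumont+Leclerc, Aug 18→Beaumont, Aug 19→Horvat, Aug 20→Rossi+Jensen.
Total: 170 + 200 + 140 + 180 + 120 + 170 + 120 + 200 + 180 + 140 = €1620.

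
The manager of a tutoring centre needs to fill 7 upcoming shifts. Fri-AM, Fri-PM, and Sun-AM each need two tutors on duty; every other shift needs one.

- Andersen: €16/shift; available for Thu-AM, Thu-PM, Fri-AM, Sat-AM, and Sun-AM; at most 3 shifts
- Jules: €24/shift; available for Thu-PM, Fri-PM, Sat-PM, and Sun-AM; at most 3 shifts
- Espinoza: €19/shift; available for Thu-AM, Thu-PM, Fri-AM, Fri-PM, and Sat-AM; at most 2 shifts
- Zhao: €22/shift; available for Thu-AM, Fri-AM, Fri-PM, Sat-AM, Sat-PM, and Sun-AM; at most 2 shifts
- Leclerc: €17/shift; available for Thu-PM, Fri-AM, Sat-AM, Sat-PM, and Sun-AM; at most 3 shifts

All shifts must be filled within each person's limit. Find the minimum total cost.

€181

Picking the cheapest available tutor for each shift independently would cost €172, but that ignores the shift limits.
An optimal schedule: Thu-AM→Andersen, Thu-PM→Andersen, Fri-AM→Leclerc+Espinoza, Fri-PM→Espinoza+Zhao, Sat-AM→Andersen, Sat-PM→Leclerc, Sun-AM→Leclerc+Zhao.
Total: 16 + 16 + 17 + 19 + 19 + 22 + 16 + 17 + 17 + 22 = €181.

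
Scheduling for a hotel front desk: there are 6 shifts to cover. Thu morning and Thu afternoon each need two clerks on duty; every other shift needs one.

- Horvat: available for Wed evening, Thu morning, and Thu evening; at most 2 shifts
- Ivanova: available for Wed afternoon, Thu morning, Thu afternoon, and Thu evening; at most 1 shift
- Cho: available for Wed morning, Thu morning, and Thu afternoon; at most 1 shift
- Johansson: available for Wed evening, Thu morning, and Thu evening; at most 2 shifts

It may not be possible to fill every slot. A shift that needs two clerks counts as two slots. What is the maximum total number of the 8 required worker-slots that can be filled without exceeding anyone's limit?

6

Total capacity across all clerks is 2+1+1+2 = 6, and 8 slots are needed, so at most 6 can be filled.
An assignment achieving 6: Wed morning→Cho, Wed afternoon→Ivanova, Wed evening→Horvat, Thu morning→Horvat+Johansson, Thu evening→Johansson.
Loads: Horvat 2/2, Ivanova 1/1, Cho 1/1, Johansson 2/2.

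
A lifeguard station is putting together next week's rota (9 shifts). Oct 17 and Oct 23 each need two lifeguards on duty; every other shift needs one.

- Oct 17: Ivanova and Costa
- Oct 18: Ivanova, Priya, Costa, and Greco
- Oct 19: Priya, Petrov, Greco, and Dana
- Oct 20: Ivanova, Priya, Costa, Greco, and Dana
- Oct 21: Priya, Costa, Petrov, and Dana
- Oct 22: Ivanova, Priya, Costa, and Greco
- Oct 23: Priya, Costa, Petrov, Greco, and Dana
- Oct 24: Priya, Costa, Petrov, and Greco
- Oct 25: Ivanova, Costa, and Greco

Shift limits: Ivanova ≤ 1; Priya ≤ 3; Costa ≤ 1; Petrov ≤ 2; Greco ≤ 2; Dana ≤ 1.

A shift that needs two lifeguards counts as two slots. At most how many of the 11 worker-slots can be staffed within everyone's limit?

Total capacity across all lifeguards is 1+3+1+2+2+1 = 10, and 11 slots are needed, so at most 10 can be filled.
An assignment achieving 10: Oct 17→Ivanova+Costa, Oct 18→Priya, Oct 19→Priya, Oct 20→Dana, Oct 21→Priya, Oct 22→Greco, Oct 23→Petrov, Oct 24→Petrov, Oct 25→Greco.
Loads: Ivanova 1/1, Priya 3/3, Costa 1/1, Petrov 2/2, Greco 2/2, Dana 1/1.

10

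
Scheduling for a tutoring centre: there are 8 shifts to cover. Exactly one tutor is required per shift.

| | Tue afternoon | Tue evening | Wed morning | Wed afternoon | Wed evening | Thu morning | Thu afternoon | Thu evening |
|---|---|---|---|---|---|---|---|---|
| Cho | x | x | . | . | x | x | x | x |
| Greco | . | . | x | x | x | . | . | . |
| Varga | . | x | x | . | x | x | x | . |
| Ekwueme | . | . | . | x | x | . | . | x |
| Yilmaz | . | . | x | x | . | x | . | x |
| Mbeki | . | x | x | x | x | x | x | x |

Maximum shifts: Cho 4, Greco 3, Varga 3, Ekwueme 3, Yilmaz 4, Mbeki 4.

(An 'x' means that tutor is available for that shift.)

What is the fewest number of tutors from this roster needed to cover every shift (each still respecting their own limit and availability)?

2

8 slots to fill and no one can take more than 4, so at least ⌈8/4⌉ = 2 tutors are needed.
Cho and Yilmaz alone can cover everything: Tue afternoon→Cho, Tue evening→Cho, Wed morning→Yilmaz, Wed afternoon→Yilmaz, Wed evening→Cho, Thu morning→Yilmaz, Thu afternoon→Cho, Thu evening→Yilmaz.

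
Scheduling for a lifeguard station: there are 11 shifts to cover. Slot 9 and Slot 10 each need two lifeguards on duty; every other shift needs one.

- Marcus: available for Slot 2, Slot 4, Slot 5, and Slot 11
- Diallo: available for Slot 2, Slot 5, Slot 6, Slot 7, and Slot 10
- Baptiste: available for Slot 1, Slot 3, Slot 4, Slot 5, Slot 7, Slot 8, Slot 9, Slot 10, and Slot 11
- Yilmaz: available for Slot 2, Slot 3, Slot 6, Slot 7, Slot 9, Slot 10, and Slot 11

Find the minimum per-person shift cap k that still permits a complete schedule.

With 4 lifeguards and 13 worker-slots to fill, someone must work at least ⌈13/4⌉ = 4 shifts, so k ≥ 4.
k = 4 works: Slot 1→Baptiste, Slot 2→Marcus, Slot 3→Baptiste, Slot 4→Marcus, Slot 5→Marcus, Slot 6→Diallo, Slot 7→Diallo, Slot 8→Baptiste, Slot 9→Baptiste+Yilmaz, Slot 10→Diallo+Yilmaz, Slot 11→Marcus.
Loads: Marcus 4, Diallo 3, Baptiste 4, Yilmaz 2 — all ≤ 4.

4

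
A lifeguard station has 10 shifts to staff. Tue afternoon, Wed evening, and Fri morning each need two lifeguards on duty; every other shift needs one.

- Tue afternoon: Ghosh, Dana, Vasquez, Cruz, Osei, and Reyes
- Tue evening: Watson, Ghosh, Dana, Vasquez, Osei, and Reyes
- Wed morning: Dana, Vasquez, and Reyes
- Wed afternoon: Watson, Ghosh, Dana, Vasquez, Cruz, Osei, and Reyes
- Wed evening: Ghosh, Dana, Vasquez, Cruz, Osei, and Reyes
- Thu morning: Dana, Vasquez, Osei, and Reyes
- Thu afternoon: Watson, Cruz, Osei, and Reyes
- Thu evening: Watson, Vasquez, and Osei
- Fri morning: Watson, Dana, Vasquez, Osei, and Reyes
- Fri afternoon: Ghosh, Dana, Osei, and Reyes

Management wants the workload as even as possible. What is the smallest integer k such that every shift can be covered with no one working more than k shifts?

With 7 lifeguards and 13 worker-slots to fill, someone must work at least ⌈13/7⌉ = 2 shifts, so k ≥ 2.
k = 2 works: Tue afternoon→Cruz+Osei, Tue evening→Ghosh, Wed morning→Dana, Wed afternoon→Vasquez, Wed evening→Cruz+Reyes, Thu morning→Dana, Thu afternoon→Watson, Thu evening→Watson, Fri morning→Vasquez+Osei, Fri afternoon→Ghosh.
Loads: Watson 2, Ghosh 2, Dana 2, Vasquez 2, Cruz 2, Osei 2, Reyes 1 — all ≤ 2.

2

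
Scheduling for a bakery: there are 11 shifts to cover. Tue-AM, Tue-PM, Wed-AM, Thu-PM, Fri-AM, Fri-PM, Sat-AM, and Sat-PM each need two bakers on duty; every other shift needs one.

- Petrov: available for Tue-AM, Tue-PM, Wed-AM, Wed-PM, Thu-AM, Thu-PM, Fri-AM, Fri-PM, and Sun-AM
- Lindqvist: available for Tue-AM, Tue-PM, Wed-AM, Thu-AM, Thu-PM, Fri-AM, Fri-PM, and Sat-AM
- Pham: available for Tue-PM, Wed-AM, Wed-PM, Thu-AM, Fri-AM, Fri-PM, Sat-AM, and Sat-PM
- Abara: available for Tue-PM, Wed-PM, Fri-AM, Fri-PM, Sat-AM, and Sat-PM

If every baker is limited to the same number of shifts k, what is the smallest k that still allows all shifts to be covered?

5

With 4 bakers and 19 worker-slots to fill, someone must work at least ⌈19/4⌉ = 5 shifts, so k ≥ 5.
k = 5 works: Tue-AM→Petrov+Lindqvist, Tue-PM→Pham+Abara, Wed-AM→Petrov+Lindqvist, Wed-PM→Petrov, Thu-AM→Lindqvist, Thu-PM→Petrov+Lindqvist, Fri-AM→Pham+Abara, Fri-PM→Pham+Abara, Sat-AM→Lindqvist+Pham, Sat-PM→Pham+Abara, Sun-AM→Petrov.
Loads: Petrov 5, Lindqvist 5, Pham 5, Abara 4 — all ≤ 5.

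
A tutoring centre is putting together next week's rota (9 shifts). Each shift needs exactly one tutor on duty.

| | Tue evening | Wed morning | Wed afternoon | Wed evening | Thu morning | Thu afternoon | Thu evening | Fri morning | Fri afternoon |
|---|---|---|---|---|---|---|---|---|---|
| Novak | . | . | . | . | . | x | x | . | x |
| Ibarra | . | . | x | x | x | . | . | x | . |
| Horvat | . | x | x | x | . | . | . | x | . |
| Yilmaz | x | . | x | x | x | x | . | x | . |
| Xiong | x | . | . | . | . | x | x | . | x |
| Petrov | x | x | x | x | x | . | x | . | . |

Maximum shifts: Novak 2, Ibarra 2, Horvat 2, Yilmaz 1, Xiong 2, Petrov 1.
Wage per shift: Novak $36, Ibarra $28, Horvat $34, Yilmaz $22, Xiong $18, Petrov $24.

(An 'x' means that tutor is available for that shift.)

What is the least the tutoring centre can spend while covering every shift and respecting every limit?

Picking the cheapest available tutor for each shift independently would cost $184, but that ignores the shift limits.
An optimal schedule: Tue evening→Xiong, Wed morning→Petrov, Wed afternoon→Horvat, Wed evening→Horvat, Thu morning→Ibarra, Thu afternoon→Yilmaz, Thu evening→Novak, Fri morning→Ibarra, Fri afternoon→Xiong.
Total: 18 + 24 + 34 + 34 + 28 + 22 + 36 + 28 + 18 = $242.

$242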